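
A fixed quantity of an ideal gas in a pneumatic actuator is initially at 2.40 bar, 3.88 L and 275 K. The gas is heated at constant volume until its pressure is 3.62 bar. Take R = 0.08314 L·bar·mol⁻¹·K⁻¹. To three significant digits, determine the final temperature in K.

T₂ ≈ 415 K

Isochoric, so P/T is constant: V₂ = V₁; T₂ = T₁·(P₂/P₁) = 414.8 K.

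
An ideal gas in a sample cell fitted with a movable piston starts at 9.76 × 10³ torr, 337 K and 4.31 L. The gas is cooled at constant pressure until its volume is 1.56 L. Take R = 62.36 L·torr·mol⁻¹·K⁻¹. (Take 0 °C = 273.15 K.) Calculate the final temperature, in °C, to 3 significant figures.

T₂ ≈ -151 °C

P constant ⇒ V ∝ T: P₂ = P₁; T₂ = T₁·(V₂/V₁) = 122.0 K.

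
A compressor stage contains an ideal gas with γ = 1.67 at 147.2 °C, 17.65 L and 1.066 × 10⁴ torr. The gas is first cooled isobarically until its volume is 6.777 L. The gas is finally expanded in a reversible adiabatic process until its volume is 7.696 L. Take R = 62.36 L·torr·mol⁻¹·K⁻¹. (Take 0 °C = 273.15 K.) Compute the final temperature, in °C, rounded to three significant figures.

Convert: T₁ = 420.3 K.
P constant ⇒ V ∝ T: P₂ = P₁; T₂ = T₁·(V₂/V₁) = 161.4 K.
Reversible adiabatic, γ = 1.67: T₃ = T₂·(V₂/V₃)^(γ−1) = 148.2 K; P₃ = P₂·(V₂/V₃)^γ = 8620 torr.

T₃ ≈ -125 °C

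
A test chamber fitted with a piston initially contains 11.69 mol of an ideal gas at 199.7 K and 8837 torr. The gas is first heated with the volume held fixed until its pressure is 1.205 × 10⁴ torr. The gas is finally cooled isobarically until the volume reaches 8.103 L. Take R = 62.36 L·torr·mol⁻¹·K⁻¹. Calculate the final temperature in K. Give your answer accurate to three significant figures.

T₃ ≈ 134 K

From PV = nRT: V₁ = nRT₁/P₁ = 16.47 L.
V constant ⇒ P ∝ T: V₂ = V₁; T₂ = T₁·(P₂/P₁) = 272.3 K.
P constant ⇒ V ∝ T: P₃ = P₂; T₃ = T₂·(V₃/V₂) = 133.9 K.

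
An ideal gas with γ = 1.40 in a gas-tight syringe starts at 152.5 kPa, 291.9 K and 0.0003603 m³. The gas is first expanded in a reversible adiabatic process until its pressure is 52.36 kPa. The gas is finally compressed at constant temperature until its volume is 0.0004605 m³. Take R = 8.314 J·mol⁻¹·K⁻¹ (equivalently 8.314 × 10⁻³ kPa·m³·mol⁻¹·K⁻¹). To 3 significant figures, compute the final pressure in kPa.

P₃ ≈ 87.9 kPa

Adiabatic (γ = 1.40), T V^(γ−1) and P V^γ constant: T₂ = T₁·(P₂/P₁)^((γ−1)/γ) = 215.1 K; V₂ = V₁·(P₁/P₂)^(1/γ) = 0.0007732 m³.
T constant ⇒ Boyle's law P V = const: T₃ = T₂; P₃ = P₂·(V₂/V₃) = 87.91 kPa.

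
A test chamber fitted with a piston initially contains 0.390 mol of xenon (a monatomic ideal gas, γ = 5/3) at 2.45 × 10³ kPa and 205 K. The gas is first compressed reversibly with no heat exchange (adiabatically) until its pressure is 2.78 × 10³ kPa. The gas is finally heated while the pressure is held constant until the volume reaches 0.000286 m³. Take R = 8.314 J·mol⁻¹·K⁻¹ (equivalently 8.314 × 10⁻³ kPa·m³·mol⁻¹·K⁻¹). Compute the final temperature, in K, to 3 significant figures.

From PV = nRT: V₁ = nRT₁/P₁ = 0.0002713 m³.
Reversible adiabatic, γ = 5/3: T₂ = T₁·(P₂/P₁)^((γ−1)/γ) = 215.6 K; V₂ = V₁·(P₁/P₂)^(1/γ) = 0.0002515 m³.
P constant ⇒ V ∝ T: P₃ = P₂; T₃ = T₂·(V₃/V₂) = 245.2 K.

T₃ ≈ 245 K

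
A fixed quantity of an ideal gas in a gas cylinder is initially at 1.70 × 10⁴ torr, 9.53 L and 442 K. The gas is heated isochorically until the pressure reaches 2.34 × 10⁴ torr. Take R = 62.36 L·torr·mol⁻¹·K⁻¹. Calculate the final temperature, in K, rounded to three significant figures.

V constant ⇒ P ∝ T: V₂ = V₁; T₂ = T₁·(P₂/P₁) = 608.4 K.

T₂ ≈ 608 K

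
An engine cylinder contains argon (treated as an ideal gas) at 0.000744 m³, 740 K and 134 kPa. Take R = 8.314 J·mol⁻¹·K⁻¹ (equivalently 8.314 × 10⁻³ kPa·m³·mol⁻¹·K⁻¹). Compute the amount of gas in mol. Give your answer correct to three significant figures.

PV = nRT ⇒ n = PV/(RT) = (134 × 0.000744) / (8.314 × 10⁻³ × 740)

n ≈ 0.0162 mol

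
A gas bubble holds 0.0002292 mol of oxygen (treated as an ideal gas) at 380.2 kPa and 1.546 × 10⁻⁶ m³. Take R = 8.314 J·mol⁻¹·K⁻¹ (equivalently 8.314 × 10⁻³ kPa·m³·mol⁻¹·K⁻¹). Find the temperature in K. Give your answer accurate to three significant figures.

T ≈ 308 K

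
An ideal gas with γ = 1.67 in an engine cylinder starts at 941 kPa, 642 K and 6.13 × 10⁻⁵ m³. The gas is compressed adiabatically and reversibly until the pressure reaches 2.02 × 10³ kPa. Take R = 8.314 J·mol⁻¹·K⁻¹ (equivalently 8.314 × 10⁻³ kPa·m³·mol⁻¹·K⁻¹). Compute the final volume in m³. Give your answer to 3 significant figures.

Adiabatic (γ = 1.67), T V^(γ−1) and P V^γ constant: T₂ = T₁·(P₂/P₁)^((γ−1)/γ) = 872.2 K; V₂ = V₁·(P₁/P₂)^(1/γ) = 3.880e-05 m³.

V₂ ≈ 3.88e-05 m³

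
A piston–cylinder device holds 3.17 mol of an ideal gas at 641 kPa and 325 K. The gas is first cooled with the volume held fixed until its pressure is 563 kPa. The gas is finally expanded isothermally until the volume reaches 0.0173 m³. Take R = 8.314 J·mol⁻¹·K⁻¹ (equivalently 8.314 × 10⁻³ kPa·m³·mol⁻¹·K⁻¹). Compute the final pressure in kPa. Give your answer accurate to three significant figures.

P₃ ≈ 435 kPa

From PV = nRT: V₁ = nRT₁/P₁ = 0.01336 m³.
Isochoric, so P/T is constant: V₂ = V₁; T₂ = T₁·(P₂/P₁) = 285.5 K.
T constant ⇒ Boyle's law P V = const: T₃ = T₂; P₃ = P₂·(V₂/V₃) = 434.9 kPa.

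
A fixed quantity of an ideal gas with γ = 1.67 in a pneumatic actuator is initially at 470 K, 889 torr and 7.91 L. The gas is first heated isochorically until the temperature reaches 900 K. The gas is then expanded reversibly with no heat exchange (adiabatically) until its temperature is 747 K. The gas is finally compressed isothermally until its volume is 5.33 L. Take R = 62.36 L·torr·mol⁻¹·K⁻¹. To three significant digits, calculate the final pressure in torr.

V constant ⇒ P ∝ T: V₂ = V₁; P₂ = P₁·(T₂/T₁) = 1702 torr.
Reversible adiabatic, γ = 1.67: P₃ = P₂·(T₃/T₂)^(γ/(γ−1)) = 1070 torr; V₃ = V₂·(T₂/T₃)^(1/(γ−1)) = 10.45 L.
T constant ⇒ Boyle's law P V = const: T₄ = T₃; P₄ = P₃·(V₃/V₄) = 2097 torr.

P₄ ≈ 2.10e+03 torr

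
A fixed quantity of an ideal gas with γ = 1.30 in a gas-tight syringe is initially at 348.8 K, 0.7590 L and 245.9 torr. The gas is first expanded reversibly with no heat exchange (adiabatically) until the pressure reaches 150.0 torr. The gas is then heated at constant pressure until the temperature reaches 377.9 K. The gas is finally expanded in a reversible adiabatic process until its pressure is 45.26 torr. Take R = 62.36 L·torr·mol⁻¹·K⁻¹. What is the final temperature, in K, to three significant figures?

T₄ ≈ 287 K

Reversible adiabatic, γ = 1.30: T₂ = T₁·(P₂/P₁)^((γ−1)/γ) = 311.2 K; V₂ = V₁·(P₁/P₂)^(1/γ) = 1.110 L.
Isobaric, so V/T is constant: P₃ = P₂; V₃ = V₂·(T₃/T₂) = 1.348 L.
Reversible adiabatic, γ = 1.30: T₄ = T₃·(P₄/P₃)^((γ−1)/γ) = 286.6 K; V₄ = V₃·(P₃/P₄)^(1/γ) = 3.388 L.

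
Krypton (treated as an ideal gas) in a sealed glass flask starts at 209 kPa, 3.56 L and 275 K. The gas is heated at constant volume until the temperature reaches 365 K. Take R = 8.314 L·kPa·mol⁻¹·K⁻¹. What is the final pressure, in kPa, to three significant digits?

Isochoric, so P/T is constant: V₂ = V₁; P₂ = P₁·(T₂/T₁) = 277.4 kPa.

P₂ ≈ 277 kPa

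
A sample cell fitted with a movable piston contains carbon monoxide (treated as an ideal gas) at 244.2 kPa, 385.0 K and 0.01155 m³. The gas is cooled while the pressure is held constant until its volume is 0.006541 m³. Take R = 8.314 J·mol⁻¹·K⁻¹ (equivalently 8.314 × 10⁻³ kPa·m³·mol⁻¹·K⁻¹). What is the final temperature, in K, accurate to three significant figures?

T₂ ≈ 218 K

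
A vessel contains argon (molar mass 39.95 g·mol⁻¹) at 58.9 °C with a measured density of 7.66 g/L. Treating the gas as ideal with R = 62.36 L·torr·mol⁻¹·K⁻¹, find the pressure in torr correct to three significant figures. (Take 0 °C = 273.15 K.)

P ≈ 3.97e+03 torr

ρ = PM/(RT) ⇒ P = ρRT/M = (7.66 × 62.36 × 332.0) / 39.95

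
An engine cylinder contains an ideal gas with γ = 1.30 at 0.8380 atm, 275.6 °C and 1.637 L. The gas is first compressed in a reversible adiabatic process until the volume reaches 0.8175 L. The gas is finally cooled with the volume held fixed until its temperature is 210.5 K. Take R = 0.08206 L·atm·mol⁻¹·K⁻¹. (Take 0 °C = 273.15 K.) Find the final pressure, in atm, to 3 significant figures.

Convert: T₁ = 548.8 K.
Reversible adiabatic, γ = 1.30: T₂ = T₁·(V₁/V₂)^(γ−1) = 675.8 K; P₂ = P₁·(V₁/V₂)^γ = 2.067 atm.
Isochoric, so P/T is constant: V₃ = V₂; P₃ = P₂·(T₃/T₂) = 0.6437 atm.

P₃ ≈ 0.644 atm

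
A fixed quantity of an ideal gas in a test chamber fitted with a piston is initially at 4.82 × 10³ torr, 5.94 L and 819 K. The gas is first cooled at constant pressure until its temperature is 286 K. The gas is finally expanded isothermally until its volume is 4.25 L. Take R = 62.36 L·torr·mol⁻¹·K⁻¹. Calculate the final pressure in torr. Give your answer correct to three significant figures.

P constant ⇒ V ∝ T: P₂ = P₁; V₂ = V₁·(T₂/T₁) = 2.074 L.
Isothermal, so P V is constant: T₃ = T₂; P₃ = P₂·(V₂/V₃) = 2352 torr.

P₃ ≈ 2.35e+03 torr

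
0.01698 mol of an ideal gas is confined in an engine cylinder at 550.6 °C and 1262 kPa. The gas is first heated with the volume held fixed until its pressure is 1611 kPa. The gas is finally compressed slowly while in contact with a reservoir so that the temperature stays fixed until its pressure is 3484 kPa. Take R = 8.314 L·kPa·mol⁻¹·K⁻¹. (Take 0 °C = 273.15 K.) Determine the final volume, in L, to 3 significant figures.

V₃ ≈ 0.0426 L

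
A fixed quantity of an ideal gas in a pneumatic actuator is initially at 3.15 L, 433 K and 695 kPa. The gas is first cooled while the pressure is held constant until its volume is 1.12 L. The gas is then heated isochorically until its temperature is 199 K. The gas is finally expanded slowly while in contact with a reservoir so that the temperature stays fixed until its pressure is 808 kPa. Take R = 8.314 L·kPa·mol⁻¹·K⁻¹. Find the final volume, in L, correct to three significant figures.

V₄ ≈ 1.25 L

P constant ⇒ V ∝ T: P₂ = P₁; T₂ = T₁·(V₂/V₁) = 154.0 K.
V constant ⇒ P ∝ T: V₃ = V₂; P₃ = P₂·(T₃/T₂) = 898.3 kPa.
Isothermal, so P V is constant: T₄ = T₃; V₄ = V₃·(P₃/P₄) = 1.245 L.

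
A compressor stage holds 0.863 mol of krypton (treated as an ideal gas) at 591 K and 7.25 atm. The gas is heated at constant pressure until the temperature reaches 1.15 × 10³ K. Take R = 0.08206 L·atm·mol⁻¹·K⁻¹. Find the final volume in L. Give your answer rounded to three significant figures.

V₂ ≈ 11.2 L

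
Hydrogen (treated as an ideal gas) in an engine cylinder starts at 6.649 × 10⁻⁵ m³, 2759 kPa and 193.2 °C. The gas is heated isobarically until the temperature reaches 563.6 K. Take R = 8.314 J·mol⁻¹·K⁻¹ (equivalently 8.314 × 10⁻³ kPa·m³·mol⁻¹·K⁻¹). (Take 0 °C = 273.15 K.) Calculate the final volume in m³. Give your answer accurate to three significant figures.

V₂ ≈ 8.04e-05 m³

Convert: T₁ = 466.3 K.
Isobaric, so V/T is constant: P₂ = P₁; V₂ = V₁·(T₂/T₁) = 8.036e-05 m³.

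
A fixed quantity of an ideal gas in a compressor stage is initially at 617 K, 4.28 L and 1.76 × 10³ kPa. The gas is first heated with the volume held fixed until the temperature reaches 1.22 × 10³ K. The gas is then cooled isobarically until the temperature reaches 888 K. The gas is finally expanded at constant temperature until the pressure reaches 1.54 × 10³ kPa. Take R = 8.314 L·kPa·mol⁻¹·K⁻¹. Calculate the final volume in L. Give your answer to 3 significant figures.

V₄ ≈ 7.04 L

Isochoric, so P/T is constant: V₂ = V₁; P₂ = P₁·(T₂/T₁) = 3480 kPa.
Isobaric, so V/T is constant: P₃ = P₂; V₃ = V₂·(T₃/T₂) = 3.115 L.
T constant ⇒ Boyle's law P V = const: T₄ = T₃; V₄ = V₃·(P₃/P₄) = 7.040 L.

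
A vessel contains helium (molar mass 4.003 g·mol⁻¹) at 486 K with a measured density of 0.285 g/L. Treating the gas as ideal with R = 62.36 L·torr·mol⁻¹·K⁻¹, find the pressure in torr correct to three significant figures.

P ≈ 2.16e+03 torr

ρ = PM/(RT) ⇒ P = ρRT/M = (0.285 × 62.36 × 486.0) / 4.003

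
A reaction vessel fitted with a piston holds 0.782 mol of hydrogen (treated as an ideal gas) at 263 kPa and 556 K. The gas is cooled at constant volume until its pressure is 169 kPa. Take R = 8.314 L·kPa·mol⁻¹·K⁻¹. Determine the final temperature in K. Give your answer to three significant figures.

T₂ ≈ 357 K

From PV = nRT: V₁ = nRT₁/P₁ = 13.74 L.
Isochoric, so P/T is constant: V₂ = V₁; T₂ = T₁·(P₂/P₁) = 357.3 K.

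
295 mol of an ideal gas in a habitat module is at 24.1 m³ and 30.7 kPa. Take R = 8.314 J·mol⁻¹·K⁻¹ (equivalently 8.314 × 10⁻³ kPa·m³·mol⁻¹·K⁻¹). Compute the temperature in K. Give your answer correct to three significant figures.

T ≈ 302 K

PV = nRT ⇒ T = PV/(nR) = (30.7 × 24.1) / (295 × 8.314 × 10⁻³)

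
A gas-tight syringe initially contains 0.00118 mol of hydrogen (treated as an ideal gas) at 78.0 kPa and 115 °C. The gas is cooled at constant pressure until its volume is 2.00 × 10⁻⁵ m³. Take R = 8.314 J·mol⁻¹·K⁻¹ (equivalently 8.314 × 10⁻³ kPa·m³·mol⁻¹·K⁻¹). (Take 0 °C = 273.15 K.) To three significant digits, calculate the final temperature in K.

T₂ ≈ 159 K

Convert: T₁ = 388.1 K.
From PV = nRT: V₁ = nRT₁/P₁ = 4.882e-05 m³.
Isobaric, so V/T is constant: P₂ = P₁; T₂ = T₁·(V₂/V₁) = 159.0 K.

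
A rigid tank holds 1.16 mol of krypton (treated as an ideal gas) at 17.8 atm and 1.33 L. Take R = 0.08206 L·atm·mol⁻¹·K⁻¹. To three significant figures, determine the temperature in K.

PV = nRT ⇒ T = PV/(nR) = (17.8 × 1.33) / (1.16 × 0.08206)

T ≈ 249 K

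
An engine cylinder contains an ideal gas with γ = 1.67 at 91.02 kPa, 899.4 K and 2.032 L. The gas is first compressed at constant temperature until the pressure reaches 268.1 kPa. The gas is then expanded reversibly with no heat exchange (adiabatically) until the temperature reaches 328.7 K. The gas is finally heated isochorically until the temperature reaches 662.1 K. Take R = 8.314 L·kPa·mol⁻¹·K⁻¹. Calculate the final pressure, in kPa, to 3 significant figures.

Isothermal, so P V is constant: T₂ = T₁; V₂ = V₁·(P₁/P₂) = 0.6899 L.
Reversible adiabatic, γ = 1.67: P₃ = P₂·(T₃/T₂)^(γ/(γ−1)) = 21.81 kPa; V₃ = V₂·(T₂/T₃)^(1/(γ−1)) = 3.099 L.
Isochoric, so P/T is constant: V₄ = V₃; P₄ = P₃·(T₄/T₃) = 43.93 kPa.

P₄ ≈ 43.9 kPa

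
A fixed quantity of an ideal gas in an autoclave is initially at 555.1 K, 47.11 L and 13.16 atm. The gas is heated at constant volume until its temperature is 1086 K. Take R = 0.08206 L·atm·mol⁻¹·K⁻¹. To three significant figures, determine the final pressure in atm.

P₂ ≈ 25.7 atm

V constant ⇒ P ∝ T: V₂ = V₁; P₂ = P₁·(T₂/T₁) = 25.75 atm.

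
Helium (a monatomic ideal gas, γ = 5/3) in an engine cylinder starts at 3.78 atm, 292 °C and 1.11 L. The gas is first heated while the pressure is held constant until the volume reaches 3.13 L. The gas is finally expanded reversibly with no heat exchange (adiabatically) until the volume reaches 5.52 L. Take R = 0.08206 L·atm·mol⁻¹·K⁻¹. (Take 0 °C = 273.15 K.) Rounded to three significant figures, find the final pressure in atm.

P₃ ≈ 1.47 atm

Convert: T₁ = 565.1 K.
Isobaric, so V/T is constant: P₂ = P₁; T₂ = T₁·(V₂/V₁) = 1594 K.
Adiabatic (γ = 5/3), T V^(γ−1) and P V^γ constant: T₃ = T₂·(V₂/V₃)^(γ−1) = 1092 K; P₃ = P₂·(V₂/V₃)^γ = 1.468 atm.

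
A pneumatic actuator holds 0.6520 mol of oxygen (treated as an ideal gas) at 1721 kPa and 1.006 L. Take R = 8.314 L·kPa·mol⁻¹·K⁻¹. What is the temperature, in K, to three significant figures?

T ≈ 319 K

PV = nRT ⇒ T = PV/(nR) = (1721 × 1.006) / (0.6520 × 8.314)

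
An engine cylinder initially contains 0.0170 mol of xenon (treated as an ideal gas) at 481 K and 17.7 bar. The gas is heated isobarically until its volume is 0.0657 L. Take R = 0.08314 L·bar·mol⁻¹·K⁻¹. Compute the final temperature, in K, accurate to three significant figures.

From PV = nRT: V₁ = nRT₁/P₁ = 0.03841 L.
Isobaric, so V/T is constant: P₂ = P₁; T₂ = T₁·(V₂/V₁) = 822.8 K.

T₂ ≈ 823 K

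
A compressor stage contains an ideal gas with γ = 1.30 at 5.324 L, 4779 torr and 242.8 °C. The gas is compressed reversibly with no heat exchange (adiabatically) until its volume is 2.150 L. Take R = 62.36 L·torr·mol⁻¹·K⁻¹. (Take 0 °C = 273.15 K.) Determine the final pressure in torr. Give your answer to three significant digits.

Convert: T₁ = 516.0 K.
Adiabatic (γ = 1.30), T V^(γ−1) and P V^γ constant: T₂ = T₁·(V₁/V₂)^(γ−1) = 677.2 K; P₂ = P₁·(V₁/V₂)^γ = 1.553e+04 torr.

P₂ ≈ 1.55e+04 torr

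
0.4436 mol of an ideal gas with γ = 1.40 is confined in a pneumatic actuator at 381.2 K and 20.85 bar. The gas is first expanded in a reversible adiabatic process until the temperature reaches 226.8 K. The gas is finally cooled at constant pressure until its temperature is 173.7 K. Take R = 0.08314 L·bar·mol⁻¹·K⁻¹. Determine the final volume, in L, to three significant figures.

V₃ ≈ 1.89 L

From PV = nRT: V₁ = nRT₁/P₁ = 0.6743 L.
Adiabatic (γ = 1.40), T V^(γ−1) and P V^γ constant: P₂ = P₁·(T₂/T₁)^(γ/(γ−1)) = 3.387 bar; V₂ = V₁·(T₁/T₂)^(1/(γ−1)) = 2.470 L.
Isobaric, so V/T is constant: P₃ = P₂; V₃ = V₂·(T₃/T₂) = 1.891 L.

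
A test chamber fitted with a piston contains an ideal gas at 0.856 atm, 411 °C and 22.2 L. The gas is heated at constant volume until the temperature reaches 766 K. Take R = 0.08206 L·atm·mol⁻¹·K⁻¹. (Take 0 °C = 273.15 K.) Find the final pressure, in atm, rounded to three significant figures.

Convert: T₁ = 684.1 K.
Isochoric, so P/T is constant: V₂ = V₁; P₂ = P₁·(T₂/T₁) = 0.9584 atm.

P₂ ≈ 0.958 atm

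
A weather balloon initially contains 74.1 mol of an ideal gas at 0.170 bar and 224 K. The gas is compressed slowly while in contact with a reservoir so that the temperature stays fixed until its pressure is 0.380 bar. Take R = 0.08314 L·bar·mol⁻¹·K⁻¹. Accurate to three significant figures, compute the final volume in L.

V₂ ≈ 3.63e+03 L

From PV = nRT: V₁ = nRT₁/P₁ = 8118 L.
Isothermal, so P V is constant: T₂ = T₁; V₂ = V₁·(P₁/P₂) = 3632 L.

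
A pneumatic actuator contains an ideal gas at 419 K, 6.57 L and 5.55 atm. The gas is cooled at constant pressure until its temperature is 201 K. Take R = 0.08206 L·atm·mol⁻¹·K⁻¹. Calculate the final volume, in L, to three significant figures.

Isobaric, so V/T is constant: P₂ = P₁; V₂ = V₁·(T₂/T₁) = 3.152 L.

V₂ ≈ 3.15 L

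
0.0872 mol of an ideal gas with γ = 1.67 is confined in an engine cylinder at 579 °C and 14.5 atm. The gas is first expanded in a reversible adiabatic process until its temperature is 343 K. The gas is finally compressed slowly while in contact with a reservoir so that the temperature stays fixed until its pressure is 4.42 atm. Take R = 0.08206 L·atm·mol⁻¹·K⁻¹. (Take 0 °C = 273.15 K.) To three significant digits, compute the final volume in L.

V₃ ≈ 0.555 L

Convert: T₁ = 852.1 K.
From PV = nRT: V₁ = nRT₁/P₁ = 0.4205 L.
Adiabatic (γ = 1.67), T V^(γ−1) and P V^γ constant: P₂ = P₁·(T₂/T₁)^(γ/(γ−1)) = 1.501 atm; V₂ = V₁·(T₁/T₂)^(1/(γ−1)) = 1.636 L.
Isothermal, so P V is constant: T₃ = T₂; V₃ = V₂·(P₂/P₃) = 0.5553 L.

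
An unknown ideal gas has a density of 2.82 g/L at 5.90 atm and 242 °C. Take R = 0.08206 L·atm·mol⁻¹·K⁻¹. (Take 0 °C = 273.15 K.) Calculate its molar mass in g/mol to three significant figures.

M ≈ 20.2 g/mol

ρ = PM/(RT) ⇒ M = ρRT/P = (2.82 × 0.08206 × 515.1) / 5.90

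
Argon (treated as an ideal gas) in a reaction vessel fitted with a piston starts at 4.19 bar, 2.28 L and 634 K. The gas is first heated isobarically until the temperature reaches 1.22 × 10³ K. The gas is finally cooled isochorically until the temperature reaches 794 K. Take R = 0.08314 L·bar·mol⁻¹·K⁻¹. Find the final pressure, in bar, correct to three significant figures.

P constant ⇒ V ∝ T: P₂ = P₁; V₂ = V₁·(T₂/T₁) = 4.387 L.
Isochoric, so P/T is constant: V₃ = V₂; P₃ = P₂·(T₃/T₂) = 2.727 bar.

P₃ ≈ 2.73 bar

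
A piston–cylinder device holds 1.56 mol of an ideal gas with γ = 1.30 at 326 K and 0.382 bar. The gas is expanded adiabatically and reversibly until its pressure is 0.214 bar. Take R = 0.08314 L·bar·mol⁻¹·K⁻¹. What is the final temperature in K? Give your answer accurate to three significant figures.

From PV = nRT: V₁ = nRT₁/P₁ = 110.7 L.
Adiabatic (γ = 1.30), T V^(γ−1) and P V^γ constant: T₂ = T₁·(P₂/P₁)^((γ−1)/γ) = 285.2 K; V₂ = V₁·(P₁/P₂)^(1/γ) = 172.8 L.

T₂ ≈ 285 K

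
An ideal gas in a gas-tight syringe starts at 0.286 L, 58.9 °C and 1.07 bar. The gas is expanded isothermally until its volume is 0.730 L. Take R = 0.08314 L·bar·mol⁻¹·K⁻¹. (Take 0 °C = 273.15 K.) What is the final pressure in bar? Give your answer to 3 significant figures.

Convert: T₁ = 332.0 K.
T constant ⇒ Boyle's law P V = const: T₂ = T₁; P₂ = P₁·(V₁/V₂) = 0.4192 bar.

P₂ ≈ 0.419 bar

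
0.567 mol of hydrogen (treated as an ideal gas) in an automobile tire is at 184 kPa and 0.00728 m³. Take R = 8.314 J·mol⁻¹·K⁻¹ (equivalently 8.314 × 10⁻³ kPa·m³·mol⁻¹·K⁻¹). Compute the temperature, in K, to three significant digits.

T ≈ 284 K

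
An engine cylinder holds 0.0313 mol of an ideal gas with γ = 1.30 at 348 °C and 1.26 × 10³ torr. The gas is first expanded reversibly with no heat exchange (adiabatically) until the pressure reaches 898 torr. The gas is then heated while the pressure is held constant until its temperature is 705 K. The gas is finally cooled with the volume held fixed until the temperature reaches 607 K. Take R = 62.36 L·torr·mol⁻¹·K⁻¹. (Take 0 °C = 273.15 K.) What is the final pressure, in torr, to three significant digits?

Convert: T₁ = 621.1 K.
From PV = nRT: V₁ = nRT₁/P₁ = 0.9622 L.
Adiabatic (γ = 1.30), T V^(γ−1) and P V^γ constant: T₂ = T₁·(P₂/P₁)^((γ−1)/γ) = 574.4 K; V₂ = V₁·(P₁/P₂)^(1/γ) = 1.249 L.
Isobaric, so V/T is constant: P₃ = P₂; V₃ = V₂·(T₃/T₂) = 1.532 L.
V constant ⇒ P ∝ T: V₄ = V₃; P₄ = P₃·(T₄/T₃) = 773.2 torr.

P₄ ≈ 773 torr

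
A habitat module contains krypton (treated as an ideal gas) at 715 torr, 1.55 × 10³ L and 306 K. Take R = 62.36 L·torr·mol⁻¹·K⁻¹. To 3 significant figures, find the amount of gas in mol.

PV = nRT ⇒ n = PV/(RT) = (715 × 1.55e+03) / (62.36 × 306)

n ≈ 58.1 mol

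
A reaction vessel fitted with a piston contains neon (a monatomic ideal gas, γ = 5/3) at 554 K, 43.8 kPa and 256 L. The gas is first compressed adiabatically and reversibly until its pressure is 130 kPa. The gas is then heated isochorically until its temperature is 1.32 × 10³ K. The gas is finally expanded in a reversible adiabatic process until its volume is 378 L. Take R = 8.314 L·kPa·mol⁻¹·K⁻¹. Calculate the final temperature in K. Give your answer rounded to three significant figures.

T₄ ≈ 659 K

Reversible adiabatic, γ = 5/3: T₂ = T₁·(P₂/P₁)^((γ−1)/γ) = 856.0 K; V₂ = V₁·(P₁/P₂)^(1/γ) = 133.3 L.
Isochoric, so P/T is constant: V₃ = V₂; P₃ = P₂·(T₃/T₂) = 200.5 kPa.
Adiabatic (γ = 5/3), T V^(γ−1) and P V^γ constant: T₄ = T₃·(V₃/V₄)^(γ−1) = 658.8 K; P₄ = P₃·(V₃/V₄)^γ = 35.27 kPa.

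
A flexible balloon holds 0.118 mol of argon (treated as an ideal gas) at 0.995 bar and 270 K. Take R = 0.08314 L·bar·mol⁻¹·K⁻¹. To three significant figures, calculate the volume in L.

V ≈ 2.66 L

PV = nRT ⇒ V = nRT/P = (0.118 × 0.08314 × 270) / 0.995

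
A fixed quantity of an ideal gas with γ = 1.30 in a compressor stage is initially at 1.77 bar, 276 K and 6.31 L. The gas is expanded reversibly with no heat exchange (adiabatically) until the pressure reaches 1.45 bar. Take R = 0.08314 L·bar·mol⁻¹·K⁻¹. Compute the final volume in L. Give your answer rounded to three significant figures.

Reversible adiabatic, γ = 1.30: T₂ = T₁·(P₂/P₁)^((γ−1)/γ) = 263.6 K; V₂ = V₁·(P₁/P₂)^(1/γ) = 7.356 L.

V₂ ≈ 7.36 L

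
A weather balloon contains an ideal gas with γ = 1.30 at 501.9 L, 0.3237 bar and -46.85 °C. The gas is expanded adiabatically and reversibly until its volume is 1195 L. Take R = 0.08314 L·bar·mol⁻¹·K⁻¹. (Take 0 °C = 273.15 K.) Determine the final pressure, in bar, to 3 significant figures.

P₂ ≈ 0.105 bar

Convert: T₁ = 226.3 K.
Reversible adiabatic, γ = 1.30: T₂ = T₁·(V₁/V₂)^(γ−1) = 174.4 K; P₂ = P₁·(V₁/V₂)^γ = 0.1048 bar.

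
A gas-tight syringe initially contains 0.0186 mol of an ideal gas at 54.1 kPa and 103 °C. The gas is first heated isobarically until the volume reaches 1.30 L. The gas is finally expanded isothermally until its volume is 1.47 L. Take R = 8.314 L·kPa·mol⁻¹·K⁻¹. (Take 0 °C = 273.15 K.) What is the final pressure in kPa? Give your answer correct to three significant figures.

P₃ ≈ 47.8 kPa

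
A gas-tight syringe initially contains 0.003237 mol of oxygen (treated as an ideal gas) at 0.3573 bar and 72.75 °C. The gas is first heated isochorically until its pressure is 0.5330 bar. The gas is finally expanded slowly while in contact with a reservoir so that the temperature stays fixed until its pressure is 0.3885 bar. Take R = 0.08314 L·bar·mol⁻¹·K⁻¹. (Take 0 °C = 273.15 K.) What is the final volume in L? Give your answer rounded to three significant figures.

Convert: T₁ = 345.9 K.
From PV = nRT: V₁ = nRT₁/P₁ = 0.2605 L.
Isochoric, so P/T is constant: V₂ = V₁; T₂ = T₁·(P₂/P₁) = 516.0 K.
T constant ⇒ Boyle's law P V = const: T₃ = T₂; V₃ = V₂·(P₂/P₃) = 0.3574 L.

V₃ ≈ 0.357 L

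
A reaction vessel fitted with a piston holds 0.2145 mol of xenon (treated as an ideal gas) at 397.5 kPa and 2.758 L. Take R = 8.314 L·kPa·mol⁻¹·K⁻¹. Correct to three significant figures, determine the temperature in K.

T ≈ 615 K

PV = nRT ⇒ T = PV/(nR) = (397.5 × 2.758) / (0.2145 × 8.314)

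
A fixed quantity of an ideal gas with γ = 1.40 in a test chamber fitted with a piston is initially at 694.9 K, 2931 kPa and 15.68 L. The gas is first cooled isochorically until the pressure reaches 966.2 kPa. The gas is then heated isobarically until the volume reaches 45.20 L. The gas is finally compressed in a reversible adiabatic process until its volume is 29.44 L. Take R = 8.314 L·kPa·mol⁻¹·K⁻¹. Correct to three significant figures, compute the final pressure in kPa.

P₄ ≈ 1.76e+03 kPa

Isochoric, so P/T is constant: V₂ = V₁; T₂ = T₁·(P₂/P₁) = 229.1 K.
Isobaric, so V/T is constant: P₃ = P₂; T₃ = T₂·(V₃/V₂) = 660.3 K.
Adiabatic (γ = 1.40), T V^(γ−1) and P V^γ constant: T₄ = T₃·(V₃/V₄)^(γ−1) = 783.9 K; P₄ = P₃·(V₃/V₄)^γ = 1761 kPa.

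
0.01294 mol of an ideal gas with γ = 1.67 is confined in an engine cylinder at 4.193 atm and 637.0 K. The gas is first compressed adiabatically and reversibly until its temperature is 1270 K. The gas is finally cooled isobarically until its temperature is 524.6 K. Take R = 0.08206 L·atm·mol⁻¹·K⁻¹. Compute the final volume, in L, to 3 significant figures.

From PV = nRT: V₁ = nRT₁/P₁ = 0.1613 L.
Reversible adiabatic, γ = 1.67: P₂ = P₁·(T₂/T₁)^(γ/(γ−1)) = 23.41 atm; V₂ = V₁·(T₁/T₂)^(1/(γ−1)) = 0.05760 L.
P constant ⇒ V ∝ T: P₃ = P₂; V₃ = V₂·(T₃/T₂) = 0.02379 L.

V₃ ≈ 0.0238 L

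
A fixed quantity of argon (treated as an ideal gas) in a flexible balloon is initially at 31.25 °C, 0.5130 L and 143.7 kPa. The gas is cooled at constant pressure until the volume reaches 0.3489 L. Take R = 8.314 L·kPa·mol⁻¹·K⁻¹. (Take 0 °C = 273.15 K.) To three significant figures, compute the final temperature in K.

T₂ ≈ 207 K

Convert: T₁ = 304.4 K.
P constant ⇒ V ∝ T: P₂ = P₁; T₂ = T₁·(V₂/V₁) = 207.0 K.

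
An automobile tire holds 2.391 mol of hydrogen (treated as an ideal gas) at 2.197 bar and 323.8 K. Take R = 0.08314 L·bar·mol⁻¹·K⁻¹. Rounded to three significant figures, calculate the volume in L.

PV = nRT ⇒ V = nRT/P = (2.391 × 0.08314 × 323.8) / 2.197

V ≈ 29.3 L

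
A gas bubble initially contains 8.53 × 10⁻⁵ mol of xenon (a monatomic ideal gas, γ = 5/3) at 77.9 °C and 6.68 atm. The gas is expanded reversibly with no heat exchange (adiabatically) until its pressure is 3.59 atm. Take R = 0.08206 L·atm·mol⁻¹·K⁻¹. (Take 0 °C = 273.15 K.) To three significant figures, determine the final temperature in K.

T₂ ≈ 274 K

Convert: T₁ = 351.0 K.
From PV = nRT: V₁ = nRT₁/P₁ = 0.0003679 L.
Reversible adiabatic, γ = 5/3: T₂ = T₁·(P₂/P₁)^((γ−1)/γ) = 273.8 K; V₂ = V₁·(P₁/P₂)^(1/γ) = 0.0005339 L.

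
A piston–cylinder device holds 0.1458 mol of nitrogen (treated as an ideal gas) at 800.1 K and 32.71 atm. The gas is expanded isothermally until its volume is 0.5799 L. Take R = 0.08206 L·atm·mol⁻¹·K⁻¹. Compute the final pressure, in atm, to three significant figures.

From PV = nRT: V₁ = nRT₁/P₁ = 0.2927 L.
T constant ⇒ Boyle's law P V = const: T₂ = T₁; P₂ = P₁·(V₁/V₂) = 16.51 atm.

P₂ ≈ 16.5 atm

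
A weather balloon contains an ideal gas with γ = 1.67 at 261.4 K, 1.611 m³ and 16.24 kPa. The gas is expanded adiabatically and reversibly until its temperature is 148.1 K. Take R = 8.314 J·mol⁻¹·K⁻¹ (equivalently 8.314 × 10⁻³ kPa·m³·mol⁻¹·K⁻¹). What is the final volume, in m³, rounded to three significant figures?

V₂ ≈ 3.76 m³

Reversible adiabatic, γ = 1.67: P₂ = P₁·(T₂/T₁)^(γ/(γ−1)) = 3.940 kPa; V₂ = V₁·(T₁/T₂)^(1/(γ−1)) = 3.762 m³.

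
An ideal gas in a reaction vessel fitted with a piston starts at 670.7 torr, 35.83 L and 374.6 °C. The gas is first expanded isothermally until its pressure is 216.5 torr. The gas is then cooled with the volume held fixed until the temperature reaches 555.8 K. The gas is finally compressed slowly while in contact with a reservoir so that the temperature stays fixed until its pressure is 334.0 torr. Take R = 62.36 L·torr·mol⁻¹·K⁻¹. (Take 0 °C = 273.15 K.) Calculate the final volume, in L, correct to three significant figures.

Convert: T₁ = 647.8 K.
T constant ⇒ Boyle's law P V = const: T₂ = T₁; V₂ = V₁·(P₁/P₂) = 111.0 L.
V constant ⇒ P ∝ T: V₃ = V₂; P₃ = P₂·(T₃/T₂) = 185.8 torr.
Isothermal, so P V is constant: T₄ = T₃; V₄ = V₃·(P₃/P₄) = 61.74 L.

V₄ ≈ 61.7 L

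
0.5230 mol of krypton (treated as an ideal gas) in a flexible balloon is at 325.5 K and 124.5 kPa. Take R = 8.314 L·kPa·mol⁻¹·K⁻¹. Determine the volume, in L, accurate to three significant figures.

V ≈ 11.4 L

PV = nRT ⇒ V = nRT/P = (0.5230 × 8.314 × 325.5) / 124.5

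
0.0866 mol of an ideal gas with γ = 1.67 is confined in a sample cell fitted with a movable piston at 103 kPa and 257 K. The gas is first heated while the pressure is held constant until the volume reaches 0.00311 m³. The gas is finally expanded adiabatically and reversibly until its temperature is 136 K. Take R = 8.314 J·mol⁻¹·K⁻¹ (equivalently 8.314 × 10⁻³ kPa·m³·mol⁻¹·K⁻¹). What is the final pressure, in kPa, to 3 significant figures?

From PV = nRT: V₁ = nRT₁/P₁ = 0.001796 m³.
P constant ⇒ V ∝ T: P₂ = P₁; T₂ = T₁·(V₂/V₁) = 444.9 K.
Reversible adiabatic, γ = 1.67: P₃ = P₂·(T₃/T₂)^(γ/(γ−1)) = 5.368 kPa; V₃ = V₂·(T₂/T₃)^(1/(γ−1)) = 0.01824 m³.

P₃ ≈ 5.37 kPa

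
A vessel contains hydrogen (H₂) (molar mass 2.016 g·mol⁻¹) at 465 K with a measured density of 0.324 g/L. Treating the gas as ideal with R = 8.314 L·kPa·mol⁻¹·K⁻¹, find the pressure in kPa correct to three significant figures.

P ≈ 621 kPa

ρ = PM/(RT) ⇒ P = ρRT/M = (0.324 × 8.314 × 465.0) / 2.016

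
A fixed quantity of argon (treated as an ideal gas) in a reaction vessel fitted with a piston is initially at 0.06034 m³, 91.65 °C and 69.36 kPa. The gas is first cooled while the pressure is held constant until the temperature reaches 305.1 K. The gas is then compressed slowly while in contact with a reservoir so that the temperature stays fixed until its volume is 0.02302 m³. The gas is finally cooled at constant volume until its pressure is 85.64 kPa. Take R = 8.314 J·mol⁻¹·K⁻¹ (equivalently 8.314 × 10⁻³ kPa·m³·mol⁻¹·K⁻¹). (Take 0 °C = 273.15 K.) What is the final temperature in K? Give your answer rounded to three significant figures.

Convert: T₁ = 364.8 K.
P constant ⇒ V ∝ T: P₂ = P₁; V₂ = V₁·(T₂/T₁) = 0.05047 m³.
T constant ⇒ Boyle's law P V = const: T₃ = T₂; P₃ = P₂·(V₂/V₃) = 152.1 kPa.
V constant ⇒ P ∝ T: V₄ = V₃; T₄ = T₃·(P₄/P₃) = 171.8 K.

T₄ ≈ 172 K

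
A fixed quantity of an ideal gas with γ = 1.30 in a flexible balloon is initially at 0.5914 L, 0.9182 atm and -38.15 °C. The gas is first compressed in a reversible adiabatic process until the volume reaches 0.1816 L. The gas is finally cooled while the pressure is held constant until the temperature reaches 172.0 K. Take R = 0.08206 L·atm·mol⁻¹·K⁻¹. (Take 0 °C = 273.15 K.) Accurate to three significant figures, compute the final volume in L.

Convert: T₁ = 235.0 K.
Reversible adiabatic, γ = 1.30: T₂ = T₁·(V₁/V₂)^(γ−1) = 334.9 K; P₂ = P₁·(V₁/V₂)^γ = 4.261 atm.
Isobaric, so V/T is constant: P₃ = P₂; V₃ = V₂·(T₃/T₂) = 0.09327 L.

V₃ ≈ 0.0933 L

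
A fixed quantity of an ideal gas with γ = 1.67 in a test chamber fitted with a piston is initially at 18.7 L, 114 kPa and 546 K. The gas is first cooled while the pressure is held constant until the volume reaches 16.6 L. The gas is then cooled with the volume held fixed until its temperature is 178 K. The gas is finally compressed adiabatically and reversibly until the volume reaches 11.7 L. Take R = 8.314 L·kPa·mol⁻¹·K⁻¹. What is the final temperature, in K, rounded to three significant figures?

P constant ⇒ V ∝ T: P₂ = P₁; T₂ = T₁·(V₂/V₁) = 484.7 K.
Isochoric, so P/T is constant: V₃ = V₂; P₃ = P₂·(T₃/T₂) = 41.87 kPa.
Reversible adiabatic, γ = 1.67: T₄ = T₃·(V₃/V₄)^(γ−1) = 225.0 K; P₄ = P₃·(V₃/V₄)^γ = 75.09 kPa.

T₄ ≈ 225 K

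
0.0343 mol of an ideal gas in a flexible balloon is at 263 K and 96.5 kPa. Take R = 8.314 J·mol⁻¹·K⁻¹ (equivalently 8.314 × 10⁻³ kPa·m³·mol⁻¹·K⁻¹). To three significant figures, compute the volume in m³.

V ≈ 0.000777 m³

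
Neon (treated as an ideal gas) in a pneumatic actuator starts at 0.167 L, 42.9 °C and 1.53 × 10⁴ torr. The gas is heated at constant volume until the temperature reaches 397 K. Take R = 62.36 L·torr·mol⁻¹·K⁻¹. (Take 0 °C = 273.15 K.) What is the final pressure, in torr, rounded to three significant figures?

Convert: T₁ = 316.0 K.
V constant ⇒ P ∝ T: V₂ = V₁; P₂ = P₁·(T₂/T₁) = 1.922e+04 torr.

P₂ ≈ 1.92e+04 torr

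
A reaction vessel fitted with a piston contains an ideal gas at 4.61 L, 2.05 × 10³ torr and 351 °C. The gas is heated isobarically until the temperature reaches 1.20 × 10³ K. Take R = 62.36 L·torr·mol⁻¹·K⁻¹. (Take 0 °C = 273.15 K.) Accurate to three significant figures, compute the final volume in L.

Convert: T₁ = 624.1 K.
P constant ⇒ V ∝ T: P₂ = P₁; V₂ = V₁·(T₂/T₁) = 8.863 L.

V₂ ≈ 8.86 L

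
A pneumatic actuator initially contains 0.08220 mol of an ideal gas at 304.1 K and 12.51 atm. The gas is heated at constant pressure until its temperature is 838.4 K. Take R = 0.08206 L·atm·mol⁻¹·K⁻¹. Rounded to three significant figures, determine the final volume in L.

From PV = nRT: V₁ = nRT₁/P₁ = 0.1640 L.
Isobaric, so V/T is constant: P₂ = P₁; V₂ = V₁·(T₂/T₁) = 0.4521 L.

V₂ ≈ 0.452 L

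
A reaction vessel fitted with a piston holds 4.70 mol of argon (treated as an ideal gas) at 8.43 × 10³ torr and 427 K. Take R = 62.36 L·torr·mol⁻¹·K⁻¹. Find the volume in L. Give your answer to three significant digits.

PV = nRT ⇒ V = nRT/P = (4.70 × 62.36 × 427) / 8.43e+03

V ≈ 14.8 L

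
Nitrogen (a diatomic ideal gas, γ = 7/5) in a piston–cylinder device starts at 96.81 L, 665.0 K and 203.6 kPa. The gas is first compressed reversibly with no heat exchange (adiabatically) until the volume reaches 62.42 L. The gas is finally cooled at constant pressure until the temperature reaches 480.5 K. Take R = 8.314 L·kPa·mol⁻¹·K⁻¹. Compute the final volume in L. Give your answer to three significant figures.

V₃ ≈ 37.8 L

Reversible adiabatic, γ = 7/5: T₂ = T₁·(V₁/V₂)^(γ−1) = 792.6 K; P₂ = P₁·(V₁/V₂)^γ = 376.4 kPa.
P constant ⇒ V ∝ T: P₃ = P₂; V₃ = V₂·(T₃/T₂) = 37.84 L.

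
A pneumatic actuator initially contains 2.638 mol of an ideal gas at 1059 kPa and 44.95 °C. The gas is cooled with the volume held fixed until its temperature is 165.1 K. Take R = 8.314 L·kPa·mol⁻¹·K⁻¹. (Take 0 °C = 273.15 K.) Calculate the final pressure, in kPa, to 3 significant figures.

P₂ ≈ 550 kPa

Convert: T₁ = 318.1 K.
From PV = nRT: V₁ = nRT₁/P₁ = 6.588 L.
Isochoric, so P/T is constant: V₂ = V₁; P₂ = P₁·(T₂/T₁) = 549.6 kPa.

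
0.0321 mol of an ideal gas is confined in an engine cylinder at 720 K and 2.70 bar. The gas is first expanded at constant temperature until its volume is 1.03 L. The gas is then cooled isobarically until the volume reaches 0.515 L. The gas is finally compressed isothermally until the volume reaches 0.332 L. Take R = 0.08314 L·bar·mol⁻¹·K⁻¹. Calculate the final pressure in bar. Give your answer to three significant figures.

P₄ ≈ 2.89 bar

From PV = nRT: V₁ = nRT₁/P₁ = 0.7117 L.
T constant ⇒ Boyle's law P V = const: T₂ = T₁; P₂ = P₁·(V₁/V₂) = 1.866 bar.
P constant ⇒ V ∝ T: P₃ = P₂; T₃ = T₂·(V₃/V₂) = 360.0 K.
T constant ⇒ Boyle's law P V = const: T₄ = T₃; P₄ = P₃·(V₃/V₄) = 2.894 bar.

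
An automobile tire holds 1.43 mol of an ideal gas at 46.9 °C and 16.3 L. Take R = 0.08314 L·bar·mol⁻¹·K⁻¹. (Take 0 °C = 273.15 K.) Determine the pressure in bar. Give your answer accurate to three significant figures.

P ≈ 2.33 bar

Convert: T = 320.05 K.
PV = nRT ⇒ P = nRT/V = (1.43 × 0.08314 × 320.05) / 16.3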